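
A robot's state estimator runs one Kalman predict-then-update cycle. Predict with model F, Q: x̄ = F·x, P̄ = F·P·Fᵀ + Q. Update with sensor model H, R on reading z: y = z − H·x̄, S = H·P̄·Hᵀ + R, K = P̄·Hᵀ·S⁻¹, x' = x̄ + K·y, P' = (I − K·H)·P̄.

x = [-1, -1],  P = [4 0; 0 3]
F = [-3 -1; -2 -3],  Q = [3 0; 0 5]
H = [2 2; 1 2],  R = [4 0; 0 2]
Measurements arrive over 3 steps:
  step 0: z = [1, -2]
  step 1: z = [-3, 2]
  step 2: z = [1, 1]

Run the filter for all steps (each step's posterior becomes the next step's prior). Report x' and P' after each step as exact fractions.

step 0: x' = [2498/1607, -4717/3214], P' = [5646/1607 -3642/1607; -3642/1607 2877/1607]
step 1: x' = [-1972388/498067, 1366285/498067], P' = [1804110/498067 -1148970/498067; -1148970/498067 891011/498067]
step 2: x' = [19902839/10529203, -16077095/21058406], P' = [570987826/157938045 -363302662/157938045; -363302662/157938045 281641999/157938045]

step 0: x̄ = F·x = [4, 5]
step 0: P̄ = F·P·Fᵀ + Q = [42 33; 33 48]
step 0: y = z − H·x̄ = [-17, -16]
step 0: S = H·P̄·Hᵀ + R = [628 474; 474 368]
step 0: K = P̄·Hᵀ·S⁻¹ = [1002/1607 -819/1607; -765/3214 1056/1607]
step 0: x' = x̄ + K·y = [2498/1607, -4717/3214]
step 0: P' = (I − K·H)·P̄ = [5646/1607 -3642/1607; -3642/1607 2877/1607]
step 1: x̄ = F·x = [-10271/3214, 4159/3214]
step 1: P̄ = F·P·Fᵀ + Q = [36660/1607 2445/1607; 2445/1607 12808/1607]
step 1: y = z − H·x̄ = [1291/1607, 8381/3214]
step 1: S = H·P̄·Hᵀ + R = [223860/1607 139222/1607; 139222/1607 100886/1607]
step 1: K = P̄·Hᵀ·S⁻¹ = [327570/498067 -246915/498067; -257959/996134 316526/498067]
step 1: x' = x̄ + K·y = [-1972388/498067, 1366285/498067]
step 1: P' = (I − K·H)·P̄ = [1804110/498067 -1148970/498067; -1148970/498067 891011/498067]
step 2: x̄ = F·x = [4550879/498067, -154079/498067]
step 2: P̄ = F·P·Fᵀ + Q = [11728382/498067 859023/498067; 859023/498067 3938234/498067]
step 2: y = z − H·x̄ = [-8295533/498067, -3744654/498067]
step 2: S = H·P̄·Hᵀ + R = [71530916/498067 44363838/498067; 44363838/498067 31913544/498067]
step 2: K = P̄·Hᵀ·S⁻¹ = [34614194/52646015 -77808749/157938045; -27220221/105292030 99990668/157938045]
step 2: x' = x̄ + K·y = [19902839/10529203, -16077095/21058406]
step 2: P' = (I − K·H)·P̄ = [570987826/157938045 -363302662/157938045; -363302662/157938045 281641999/157938045]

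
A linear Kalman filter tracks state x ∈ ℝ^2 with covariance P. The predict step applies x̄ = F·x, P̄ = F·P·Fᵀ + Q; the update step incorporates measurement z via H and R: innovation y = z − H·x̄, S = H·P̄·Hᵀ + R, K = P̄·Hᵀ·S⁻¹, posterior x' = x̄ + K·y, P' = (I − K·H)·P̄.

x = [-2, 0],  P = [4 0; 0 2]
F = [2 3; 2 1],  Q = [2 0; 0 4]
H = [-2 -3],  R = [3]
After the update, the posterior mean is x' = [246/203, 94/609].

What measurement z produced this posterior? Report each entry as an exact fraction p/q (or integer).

x̄ = F·x = [-4, -4]
P̄ = F·P·Fᵀ + Q = [36 22; 22 22]
S = H·P̄·Hᵀ + R = [609]
K = P̄·Hᵀ·S⁻¹ = [-46/203; -110/609]
x' − x̄ = [1058/203, 2530/609] = K·y
y = (KᵀK)⁻¹·Kᵀ·(x' − x̄) = [-23]
z = y + H·x̄ = [-23] + [20] = [-3]

z = [-3]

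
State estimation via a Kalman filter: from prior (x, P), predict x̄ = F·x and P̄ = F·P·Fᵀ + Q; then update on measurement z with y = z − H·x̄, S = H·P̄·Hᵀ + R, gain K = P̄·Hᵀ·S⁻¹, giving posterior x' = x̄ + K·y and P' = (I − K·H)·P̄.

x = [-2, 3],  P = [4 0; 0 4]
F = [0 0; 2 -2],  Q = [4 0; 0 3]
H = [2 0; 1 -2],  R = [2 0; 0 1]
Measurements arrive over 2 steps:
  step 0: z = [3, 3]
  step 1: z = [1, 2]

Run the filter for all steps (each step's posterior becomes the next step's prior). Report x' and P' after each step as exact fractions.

step 0: x' = [1624/1273, -1180/1273], P' = [564/1273 280/1273; 280/1273 455/1273]
step 1: x' = [150620/220129, -6572/16933], P' = [95572/220129 3480/16933; 3480/16933 5655/16933]

step 0: x̄ = F·x = [0, -10]
step 0: P̄ = F·P·Fᵀ + Q = [4 0; 0 35]
step 0: y = z − H·x̄ = [3, -17]
step 0: S = H·P̄·Hᵀ + R = [18 8; 8 145]
step 0: K = P̄·Hᵀ·S⁻¹ = [564/1273 4/1273; 280/1273 -630/1273]
step 0: x' = x̄ + K·y = [1624/1273, -1180/1273]
step 0: P' = (I − K·H)·P̄ = [564/1273 280/1273; 280/1273 455/1273]
step 1: x̄ = F·x = [0, 5608/1273]
step 1: P̄ = F·P·Fᵀ + Q = [4 0; 0 5655/1273]
step 1: y = z − H·x̄ = [1, 13762/1273]
step 1: S = H·P̄·Hᵀ + R = [18 8; 8 28985/1273]
step 1: K = P̄·Hᵀ·S⁻¹ = [95572/220129 5092/220129; 3480/16933 -7830/16933]
step 1: x' = x̄ + K·y = [150620/220129, -6572/16933]
step 1: P' = (I − K·H)·P̄ = [95572/220129 3480/16933; 3480/16933 5655/16933]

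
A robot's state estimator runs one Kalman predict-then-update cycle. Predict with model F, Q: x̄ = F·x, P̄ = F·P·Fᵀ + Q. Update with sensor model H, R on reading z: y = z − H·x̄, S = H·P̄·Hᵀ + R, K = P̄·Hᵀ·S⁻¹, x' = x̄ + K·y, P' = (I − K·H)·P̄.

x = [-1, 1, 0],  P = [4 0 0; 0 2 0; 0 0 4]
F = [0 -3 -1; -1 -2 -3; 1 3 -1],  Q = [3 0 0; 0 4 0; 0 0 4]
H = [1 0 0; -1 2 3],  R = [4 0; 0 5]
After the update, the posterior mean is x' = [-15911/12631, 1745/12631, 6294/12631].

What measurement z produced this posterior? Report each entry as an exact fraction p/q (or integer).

x̄ = F·x = [-3, -1, 2]
P̄ = F·P·Fᵀ + Q = [25 24 -14; 24 52 -4; -14 -4 30]
S = H·P̄·Hᵀ + R = [29 -19; -19 448]
K = P̄·Hᵀ·S⁻¹ = [10839/12631 -76/12631; 12044/12631 2428/12631; -4448/12631 2518/12631]
x' − x̄ = [21982/12631, 14376/12631, -18968/12631] = K·y
y = (KᵀK)⁻¹·Kᵀ·(x' − x̄) = [2, -4]
z = y + H·x̄ = [2, -4] + [-3, 7] = [-1, 3]

z = [-1, 3]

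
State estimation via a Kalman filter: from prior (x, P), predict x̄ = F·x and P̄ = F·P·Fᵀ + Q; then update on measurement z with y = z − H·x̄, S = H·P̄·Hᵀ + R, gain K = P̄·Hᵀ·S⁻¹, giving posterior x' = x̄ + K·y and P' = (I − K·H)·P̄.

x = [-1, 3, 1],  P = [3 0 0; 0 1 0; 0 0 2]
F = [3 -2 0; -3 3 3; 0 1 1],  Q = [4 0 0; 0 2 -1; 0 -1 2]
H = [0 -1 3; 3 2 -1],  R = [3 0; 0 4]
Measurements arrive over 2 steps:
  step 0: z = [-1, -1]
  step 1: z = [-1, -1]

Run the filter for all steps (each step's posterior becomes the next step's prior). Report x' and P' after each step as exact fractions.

step 0: x' = [-14830/1823, 25208/1823, 7729/1823], P' = [21749/1823 -74919/3646 -11698/1823; -74919/3646 67146/1823 42627/3646; -11698/1823 42627/3646 7323/1823]
step 1: x' = [-659530055/89197081, 1092762331/89197081, 321841714/89197081], P' = [5329565113/89197081 -9351671760/89197081 -2995016517/89197081; -9351671760/89197081 16532522670/89197081 5309190696/89197081; -2995016517/89197081 5309190696/89197081 1731425517/89197081]

step 0: x̄ = F·x = [-9, 15, 4]
step 0: P̄ = F·P·Fᵀ + Q = [35 -33 -2; -33 56 8; -2 8 5]
step 0: y = z − H·x̄ = [2, 0]
step 0: S = H·P̄·Hᵀ + R = [56 10; 10 132]
step 0: K = P̄·Hᵀ·S⁻¹ = [1577/3646 1013/3646; -2137/3646 150/1823; 437/3646 105/3646]
step 0: x' = x̄ + K·y = [-14830/1823, 25208/1823, 7729/1823]
step 0: P' = (I − K·H)·P̄ = [21749/1823 -74919/3646 -11698/1823; -74919/3646 67146/1823 42627/3646; -11698/1823 42627/3646 7323/1823]
step 1: x̄ = F·x = [-94906/1823, 143301/1823, 32937/1823]
step 1: P̄ = F·P·Fᵀ + Q = [921131/1823 -2787345/3646 -648783/3646; -2787345/3646 2138086/1823 993875/3646; -648783/3646 993875/3646 120742/1823]
step 1: y = z − H·x̄ = [42667/1823, 29230/1823]
step 1: S = H·P̄·Hᵀ + R = [248608/1823 203317/3646; 203317/3646 205086/1823]
step 1: K = P̄·Hᵀ·S⁻¹ = [122207403/89197081 70092084/89197081; -201650194/89197081 -74790159/89197081; -38304715/89197081 -24523419/89197081]
step 1: x' = x̄ + K·y = [-659530055/89197081, 1092762331/89197081, 321841714/89197081]
step 1: P' = (I − K·H)·P̄ = [5329565113/89197081 -9351671760/89197081 -2995016517/89197081; -9351671760/89197081 16532522670/89197081 5309190696/89197081; -2995016517/89197081 5309190696/89197081 1731425517/89197081]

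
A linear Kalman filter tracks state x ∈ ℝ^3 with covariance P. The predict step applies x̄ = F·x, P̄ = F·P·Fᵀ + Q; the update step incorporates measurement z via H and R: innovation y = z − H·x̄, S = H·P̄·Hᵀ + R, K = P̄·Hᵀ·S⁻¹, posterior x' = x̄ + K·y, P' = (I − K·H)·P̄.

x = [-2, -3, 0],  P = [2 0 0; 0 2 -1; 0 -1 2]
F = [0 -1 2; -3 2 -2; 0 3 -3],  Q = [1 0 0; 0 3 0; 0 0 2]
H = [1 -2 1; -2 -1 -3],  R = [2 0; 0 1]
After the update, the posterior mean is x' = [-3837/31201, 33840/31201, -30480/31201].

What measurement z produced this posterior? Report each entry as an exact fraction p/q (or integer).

z = [-3, 2]

x̄ = F·x = [3, 0, -9]
P̄ = F·P·Fᵀ + Q = [15 -18 -27; -18 45 36; -27 36 56]
S = H·P̄·Hᵀ + R = [127 153; 153 430]
K = P̄·Hᵀ·S⁻¹ = [-237/31201 5091/31201; -13059/31201 -3843/31201; 4460/31201 -12471/31201]
x' − x̄ = [-97440/31201, 33840/31201, 250329/31201] = K·y
y = (KᵀK)⁻¹·Kᵀ·(x' − x̄) = [3, -19]
z = y + H·x̄ = [3, -19] + [-6, 21] = [-3, 2]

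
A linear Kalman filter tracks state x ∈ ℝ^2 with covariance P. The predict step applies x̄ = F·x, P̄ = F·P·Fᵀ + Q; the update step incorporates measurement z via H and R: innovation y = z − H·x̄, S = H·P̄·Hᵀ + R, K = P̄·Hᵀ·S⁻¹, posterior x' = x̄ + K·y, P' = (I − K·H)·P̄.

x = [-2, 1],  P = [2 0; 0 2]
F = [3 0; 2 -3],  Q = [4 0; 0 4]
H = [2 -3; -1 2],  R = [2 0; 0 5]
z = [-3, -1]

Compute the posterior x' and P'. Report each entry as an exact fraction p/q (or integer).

x̄ = F·x = [-6, -7]
P̄ = F·P·Fᵀ + Q = [22 12; 12 30]
y = z − H·x̄ = [-12, 7]
S = H·P̄·Hᵀ + R = [216 -140; -140 99]
K = P̄·Hᵀ·S⁻¹ = [134/223 194/223; 93/892 141/223]
x' = x̄ + K·y = [-1588/223, -853/223]
P' = (I − K·H)·P̄ = [3446/223 2208/223; 2208/223 2913/446]

x' = [-1588/223, -853/223]
P' = [3446/223 2208/223; 2208/223 2913/446]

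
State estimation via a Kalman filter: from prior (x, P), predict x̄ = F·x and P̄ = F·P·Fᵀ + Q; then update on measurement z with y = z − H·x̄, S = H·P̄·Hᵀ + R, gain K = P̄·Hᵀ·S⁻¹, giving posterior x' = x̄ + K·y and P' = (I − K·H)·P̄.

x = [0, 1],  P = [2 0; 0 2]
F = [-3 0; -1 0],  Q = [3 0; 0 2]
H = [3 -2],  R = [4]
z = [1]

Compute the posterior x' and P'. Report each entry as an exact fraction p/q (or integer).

x' = [51/137, 10/137]
P' = [276/137 312/137; 312/137 448/137]

x̄ = F·x = [0, 0]
P̄ = F·P·Fᵀ + Q = [21 6; 6 4]
y = z − H·x̄ = [1]
S = H·P̄·Hᵀ + R = [137]
K = P̄·Hᵀ·S⁻¹ = [51/137; 10/137]
x' = x̄ + K·y = [51/137, 10/137]
P' = (I − K·H)·P̄ = [276/137 312/137; 312/137 448/137]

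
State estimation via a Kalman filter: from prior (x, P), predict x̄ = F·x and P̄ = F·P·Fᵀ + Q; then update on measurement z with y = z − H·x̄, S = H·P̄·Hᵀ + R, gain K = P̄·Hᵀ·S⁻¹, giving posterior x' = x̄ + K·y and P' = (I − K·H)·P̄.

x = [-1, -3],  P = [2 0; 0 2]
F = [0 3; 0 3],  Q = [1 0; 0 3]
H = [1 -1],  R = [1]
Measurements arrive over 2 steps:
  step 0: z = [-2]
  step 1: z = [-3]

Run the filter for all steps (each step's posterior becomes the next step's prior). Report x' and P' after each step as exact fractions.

step 0: x̄ = F·x = [-9, -9]
step 0: P̄ = F·P·Fᵀ + Q = [19 18; 18 21]
step 0: y = z − H·x̄ = [-2]
step 0: S = H·P̄·Hᵀ + R = [5]
step 0: K = P̄·Hᵀ·S⁻¹ = [1/5; -3/5]
step 0: x' = x̄ + K·y = [-47/5, -39/5]
step 0: P' = (I − K·H)·P̄ = [94/5 93/5; 93/5 96/5]
step 1: x̄ = F·x = [-117/5, -117/5]
step 1: P̄ = F·P·Fᵀ + Q = [869/5 864/5; 864/5 879/5]
step 1: y = z − H·x̄ = [-3]
step 1: S = H·P̄·Hᵀ + R = [5]
step 1: K = P̄·Hᵀ·S⁻¹ = [1/5; -3/5]
step 1: x' = x̄ + K·y = [-24, -108/5]
step 1: P' = (I − K·H)·P̄ = [868/5 867/5; 867/5 174]

step 0: x' = [-47/5, -39/5], P' = [94/5 93/5; 93/5 96/5]
step 1: x' = [-24, -108/5], P' = [868/5 867/5; 867/5 174]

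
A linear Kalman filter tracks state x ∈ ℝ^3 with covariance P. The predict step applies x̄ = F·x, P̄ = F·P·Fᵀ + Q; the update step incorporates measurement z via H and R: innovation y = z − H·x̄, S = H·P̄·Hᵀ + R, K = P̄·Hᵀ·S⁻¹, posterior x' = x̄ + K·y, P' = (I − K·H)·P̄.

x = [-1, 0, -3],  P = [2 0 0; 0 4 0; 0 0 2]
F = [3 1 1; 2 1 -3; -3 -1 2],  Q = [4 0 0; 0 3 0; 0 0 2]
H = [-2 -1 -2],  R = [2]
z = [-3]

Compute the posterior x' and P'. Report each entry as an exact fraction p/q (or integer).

x' = [66/59, 371/59, -3]
P' = [752/59 680/59 -18; 680/59 1938/59 -28; -18 -28 32]

x̄ = F·x = [-6, 7, -3]
P̄ = F·P·Fᵀ + Q = [28 10 -18; 10 33 -28; -18 -28 32]
y = z − H·x̄ = [-14]
S = H·P̄·Hᵀ + R = [59]
K = P̄·Hᵀ·S⁻¹ = [-30/59; 3/59; 0]
x' = x̄ + K·y = [66/59, 371/59, -3]
P' = (I − K·H)·P̄ = [752/59 680/59 -18; 680/59 1938/59 -28; -18 -28 32]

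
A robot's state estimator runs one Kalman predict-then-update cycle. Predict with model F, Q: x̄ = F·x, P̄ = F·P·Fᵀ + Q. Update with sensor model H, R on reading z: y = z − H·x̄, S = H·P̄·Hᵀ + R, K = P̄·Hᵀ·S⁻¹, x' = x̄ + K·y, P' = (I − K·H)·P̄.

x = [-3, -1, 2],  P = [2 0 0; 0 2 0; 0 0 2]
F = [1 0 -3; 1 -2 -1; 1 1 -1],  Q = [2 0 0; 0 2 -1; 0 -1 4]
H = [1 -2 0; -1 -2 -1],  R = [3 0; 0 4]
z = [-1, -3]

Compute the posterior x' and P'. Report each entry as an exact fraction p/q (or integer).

x̄ = F·x = [-9, -3, -6]
P̄ = F·P·Fᵀ + Q = [22 8 8; 8 14 -1; 8 -1 10]
y = z − H·x̄ = [2, -24]
S = H·P̄·Hᵀ + R = [49 24; 24 136]
K = P̄·Hᵀ·S⁻¹ = [240/761 -1199/3044; -235/761 -1235/6088; 218/761 -128/761]
x' = x̄ + K·y = [825/761, 952/761, -1058/761]
P' = (I − K·H)·P̄ = [3027/1522 1587/3044 -1108/761; 1587/3044 4407/6088 -881/761; -1108/761 -881/761 3382/761]

x' = [825/761, 952/761, -1058/761]
P' = [3027/1522 1587/3044 -1108/761; 1587/3044 4407/6088 -881/761; -1108/761 -881/761 3382/761]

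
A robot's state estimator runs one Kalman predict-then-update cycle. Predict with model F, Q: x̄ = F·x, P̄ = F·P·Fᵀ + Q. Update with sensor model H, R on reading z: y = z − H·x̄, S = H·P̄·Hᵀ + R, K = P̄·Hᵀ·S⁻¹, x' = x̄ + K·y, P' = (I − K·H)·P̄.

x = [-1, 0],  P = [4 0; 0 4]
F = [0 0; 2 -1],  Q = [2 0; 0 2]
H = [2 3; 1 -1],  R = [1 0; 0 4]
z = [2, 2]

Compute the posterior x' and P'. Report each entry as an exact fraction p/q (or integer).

x' = [59/61, -1/61]
P' = [409/488 -253/488; -253/488 209/488]

x̄ = F·x = [0, -2]
P̄ = F·P·Fᵀ + Q = [2 0; 0 22]
y = z − H·x̄ = [8, 0]
S = H·P̄·Hᵀ + R = [207 -62; -62 28]
K = P̄·Hᵀ·S⁻¹ = [59/488 331/976; 121/488 -231/976]
x' = x̄ + K·y = [59/61, -1/61]
P' = (I − K·H)·P̄ = [409/488 -253/488; -253/488 209/488]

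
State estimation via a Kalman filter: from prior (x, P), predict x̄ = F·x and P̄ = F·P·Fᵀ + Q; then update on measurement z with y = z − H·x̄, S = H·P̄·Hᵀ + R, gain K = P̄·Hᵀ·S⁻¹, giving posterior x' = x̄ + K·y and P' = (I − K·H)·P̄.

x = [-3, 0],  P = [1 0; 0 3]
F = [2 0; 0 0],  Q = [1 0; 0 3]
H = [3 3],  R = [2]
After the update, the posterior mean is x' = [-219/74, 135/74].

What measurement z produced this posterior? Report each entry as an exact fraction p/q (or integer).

x̄ = F·x = [-6, 0]
P̄ = F·P·Fᵀ + Q = [5 0; 0 3]
S = H·P̄·Hᵀ + R = [74]
K = P̄·Hᵀ·S⁻¹ = [15/74; 9/74]
x' − x̄ = [225/74, 135/74] = K·y
y = (KᵀK)⁻¹·Kᵀ·(x' − x̄) = [15]
z = y + H·x̄ = [15] + [-18] = [-3]

z = [-3]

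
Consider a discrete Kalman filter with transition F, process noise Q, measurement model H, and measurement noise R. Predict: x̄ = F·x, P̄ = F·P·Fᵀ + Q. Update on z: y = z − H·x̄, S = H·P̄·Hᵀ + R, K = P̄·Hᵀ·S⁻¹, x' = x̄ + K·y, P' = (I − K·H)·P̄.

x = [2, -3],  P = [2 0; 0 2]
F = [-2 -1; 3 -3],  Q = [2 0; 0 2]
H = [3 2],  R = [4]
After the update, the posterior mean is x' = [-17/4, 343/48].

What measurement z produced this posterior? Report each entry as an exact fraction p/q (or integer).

x̄ = F·x = [-1, 15]
P̄ = F·P·Fᵀ + Q = [12 -6; -6 38]
S = H·P̄·Hᵀ + R = [192]
K = P̄·Hᵀ·S⁻¹ = [1/8; 29/96]
x' − x̄ = [-13/4, -377/48] = K·y
y = (KᵀK)⁻¹·Kᵀ·(x' − x̄) = [-26]
z = y + H·x̄ = [-26] + [27] = [1]

z = [1]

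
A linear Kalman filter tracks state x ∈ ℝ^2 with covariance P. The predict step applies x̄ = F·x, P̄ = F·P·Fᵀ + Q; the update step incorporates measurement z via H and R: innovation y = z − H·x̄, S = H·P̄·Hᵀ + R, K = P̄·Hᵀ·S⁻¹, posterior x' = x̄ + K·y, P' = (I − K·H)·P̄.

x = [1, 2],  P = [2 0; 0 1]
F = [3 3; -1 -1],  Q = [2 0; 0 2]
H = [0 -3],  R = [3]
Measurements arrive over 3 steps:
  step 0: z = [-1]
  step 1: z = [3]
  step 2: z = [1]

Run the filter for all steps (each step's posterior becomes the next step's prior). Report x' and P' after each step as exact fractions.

step 0: x' = [27/8, 1/8], P' = [221/16 -9/16; -9/16 5/16]
step 1: x' = [381/92, -97/92], P' = [911/46 -39/46; -39/46 15/46]
step 2: x' = [2763/1433, -541/1433], P' = [29578/1433 -1272/1433; -1272/1433 470/1433]

step 0: x̄ = F·x = [9, -3]
step 0: P̄ = F·P·Fᵀ + Q = [29 -9; -9 5]
step 0: y = z − H·x̄ = [-10]
step 0: S = H·P̄·Hᵀ + R = [48]
step 0: K = P̄·Hᵀ·S⁻¹ = [9/16; -5/16]
step 0: x' = x̄ + K·y = [27/8, 1/8]
step 0: P' = (I − K·H)·P̄ = [221/16 -9/16; -9/16 5/16]
step 1: x̄ = F·x = [21/2, -7/2]
step 1: P̄ = F·P·Fᵀ + Q = [119 -39; -39 15]
step 1: y = z − H·x̄ = [-15/2]
step 1: S = H·P̄·Hᵀ + R = [138]
step 1: K = P̄·Hᵀ·S⁻¹ = [39/46; -15/46]
step 1: x' = x̄ + K·y = [381/92, -97/92]
step 1: P' = (I − K·H)·P̄ = [911/46 -39/46; -39/46 15/46]
step 2: x̄ = F·x = [213/23, -71/23]
step 2: P̄ = F·P·Fᵀ + Q = [3862/23 -1272/23; -1272/23 470/23]
step 2: y = z − H·x̄ = [-190/23]
step 2: S = H·P̄·Hᵀ + R = [4299/23]
step 2: K = P̄·Hᵀ·S⁻¹ = [1272/1433; -470/1433]
step 2: x' = x̄ + K·y = [2763/1433, -541/1433]
step 2: P' = (I − K·H)·P̄ = [29578/1433 -1272/1433; -1272/1433 470/1433]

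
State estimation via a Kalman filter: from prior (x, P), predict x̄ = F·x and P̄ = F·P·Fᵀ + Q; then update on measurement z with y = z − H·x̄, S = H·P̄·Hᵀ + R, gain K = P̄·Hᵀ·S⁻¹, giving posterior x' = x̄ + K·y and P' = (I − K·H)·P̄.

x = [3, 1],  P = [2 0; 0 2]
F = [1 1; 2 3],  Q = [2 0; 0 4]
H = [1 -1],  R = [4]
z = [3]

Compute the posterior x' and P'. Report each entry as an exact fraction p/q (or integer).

x̄ = F·x = [4, 9]
P̄ = F·P·Fᵀ + Q = [6 10; 10 30]
y = z − H·x̄ = [8]
S = H·P̄·Hᵀ + R = [20]
K = P̄·Hᵀ·S⁻¹ = [-1/5; -1]
x' = x̄ + K·y = [12/5, 1]
P' = (I − K·H)·P̄ = [26/5 6; 6 10]

x' = [12/5, 1]
P' = [26/5 6; 6 10]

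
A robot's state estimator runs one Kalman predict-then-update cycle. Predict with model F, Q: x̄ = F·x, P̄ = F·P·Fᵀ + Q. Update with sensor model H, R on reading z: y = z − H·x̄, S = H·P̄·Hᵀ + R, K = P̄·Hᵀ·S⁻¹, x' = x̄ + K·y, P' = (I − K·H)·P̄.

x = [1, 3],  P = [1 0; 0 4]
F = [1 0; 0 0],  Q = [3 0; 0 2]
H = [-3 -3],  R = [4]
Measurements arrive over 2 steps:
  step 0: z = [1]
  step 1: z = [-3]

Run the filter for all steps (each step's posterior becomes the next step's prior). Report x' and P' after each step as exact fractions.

step 0: x̄ = F·x = [1, 0]
step 0: P̄ = F·P·Fᵀ + Q = [4 0; 0 2]
step 0: y = z − H·x̄ = [4]
step 0: S = H·P̄·Hᵀ + R = [58]
step 0: K = P̄·Hᵀ·S⁻¹ = [-6/29; -3/29]
step 0: x' = x̄ + K·y = [5/29, -12/29]
step 0: P' = (I − K·H)·P̄ = [44/29 -36/29; -36/29 40/29]
step 1: x̄ = F·x = [5/29, 0]
step 1: P̄ = F·P·Fᵀ + Q = [131/29 0; 0 2]
step 1: y = z − H·x̄ = [-72/29]
step 1: S = H·P̄·Hᵀ + R = [1817/29]
step 1: K = P̄·Hᵀ·S⁻¹ = [-393/1817; -174/1817]
step 1: x' = x̄ + K·y = [1289/1817, 432/1817]
step 1: P' = (I − K·H)·P̄ = [2882/1817 -2358/1817; -2358/1817 2590/1817]

step 0: x' = [5/29, -12/29], P' = [44/29 -36/29; -36/29 40/29]
step 1: x' = [1289/1817, 432/1817], P' = [2882/1817 -2358/1817; -2358/1817 2590/1817]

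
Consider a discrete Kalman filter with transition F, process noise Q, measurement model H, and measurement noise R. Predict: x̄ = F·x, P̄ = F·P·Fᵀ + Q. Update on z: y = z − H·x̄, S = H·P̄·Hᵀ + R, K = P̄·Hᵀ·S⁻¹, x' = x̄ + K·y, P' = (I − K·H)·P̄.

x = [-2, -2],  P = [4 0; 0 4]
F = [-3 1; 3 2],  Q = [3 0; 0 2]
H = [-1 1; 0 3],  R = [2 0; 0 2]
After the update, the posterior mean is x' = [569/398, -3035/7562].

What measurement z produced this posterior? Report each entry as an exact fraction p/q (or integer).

z = [-2, -1]

x̄ = F·x = [4, -10]
P̄ = F·P·Fᵀ + Q = [43 -28; -28 54]
S = H·P̄·Hᵀ + R = [155 246; 246 488]
K = P̄·Hᵀ·S⁻¹ = [-184/199 117/398; 41/3781 2469/7562]
x' − x̄ = [-1023/398, 72585/7562] = K·y
y = (KᵀK)⁻¹·Kᵀ·(x' − x̄) = [12, 29]
z = y + H·x̄ = [12, 29] + [-14, -30] = [-2, -1]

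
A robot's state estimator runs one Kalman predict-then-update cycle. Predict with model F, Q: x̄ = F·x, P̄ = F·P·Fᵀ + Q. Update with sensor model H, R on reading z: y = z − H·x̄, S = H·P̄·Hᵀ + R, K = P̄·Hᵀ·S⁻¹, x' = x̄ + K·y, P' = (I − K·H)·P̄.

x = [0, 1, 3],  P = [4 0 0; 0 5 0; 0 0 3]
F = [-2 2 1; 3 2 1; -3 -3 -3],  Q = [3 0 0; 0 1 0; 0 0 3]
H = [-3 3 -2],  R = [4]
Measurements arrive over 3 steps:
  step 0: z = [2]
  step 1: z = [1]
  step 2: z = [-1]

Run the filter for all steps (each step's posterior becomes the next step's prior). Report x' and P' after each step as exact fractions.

step 0: x' = [6349/1052, 1597/1052, -4101/526], P' = [78567/2104 30863/2104 -35679/1052; 30863/2104 15351/2104 -11967/1052; -35679/1052 -11967/1052 17985/526]
step 1: x' = [-186132492/25971943, -24157475/25971943, 229605966/25971943], P' = [1036476206/25971943 228959776/25971943 -1205574561/25971943; 228959776/25971943 81788902/25971943 -229176093/25971943; -1205574561/25971943 -229176093/25971943 1469381430/25971943]
step 2: x' = [535413865411/125835537659, 99814021129/125835537659, -1175663756301/251671075318], P' = [5136842245121/125835537659 1102318386687/125835537659 -6009711247473/125835537659; 1102318386687/125835537659 388350426583/125835537659 -1108720621374/125835537659; -6009711247473/125835537659 -1108720621374/125835537659 14715009401655/251671075318]

step 0: x̄ = F·x = [5, 5, -12]
step 0: P̄ = F·P·Fᵀ + Q = [42 -1 -15; -1 60 -75; -15 -75 111]
step 0: y = z − H·x̄ = [-22]
step 0: S = H·P̄·Hᵀ + R = [2104]
step 0: K = P̄·Hᵀ·S⁻¹ = [-99/2104; 333/2104; -201/1052]
step 0: x' = x̄ + K·y = [6349/1052, 1597/1052, -4101/526]
step 0: P' = (I − K·H)·P̄ = [78567/2104 30863/2104 -35679/1052; 30863/2104 15351/2104 -11967/1052; -35679/1052 -11967/1052 17985/526]
step 1: x̄ = F·x = [-8853/526, 14039/1052, 192/263]
step 1: P̄ = F·P·Fᵀ + Q = [99179/526 -221713/1052 20601/263; -221713/1052 689023/2104 -50784/263; 20601/263 -50784/263 42414/263]
step 1: y = z − H·x̄ = [-92647/1052]
step 1: S = H·P̄·Hᵀ + R = [25971943/2104]
step 1: K = P̄·Hᵀ·S⁻¹ = [-2850042/25971943; 4209891/25971943; -2391864/25971943]
step 1: x' = x̄ + K·y = [-186132492/25971943, -24157475/25971943, 229605966/25971943]
step 1: P' = (I − K·H)·P̄ = [1036476206/25971943 228959776/25971943 -1205574561/25971943; 228959776/25971943 81788902/25971943 -229176093/25971943; -1205574561/25971943 -229176093/25971943 1469381430/25971943]
step 2: x̄ = F·x = [553556000/25971943, -377106460/25971943, -57947997/25971943]
step 2: P̄ = F·P·Fᵀ + Q = [8094273355/25971943 -6086679579/25971943 -234159312/25971943; -6086679579/25971943 5748160409/25971943 -1132080627/25971943; -234159312/25971943 -1132080627/25971943 1662498867/25971943]
step 2: y = z − H·x̄ = [2650119443/25971943]
step 2: S = H·P̄·Hᵀ + R = [251671075318/25971943]
step 2: K = P̄·Hᵀ·S⁻¹ = [-21037270089/125835537659; 18884340609/125835537659; -6018761679/251671075318]
step 2: x' = x̄ + K·y = [535413865411/125835537659, 99814021129/125835537659, -1175663756301/251671075318]
step 2: P' = (I − K·H)·P̄ = [5136842245121/125835537659 1102318386687/125835537659 -6009711247473/125835537659; 1102318386687/125835537659 388350426583/125835537659 -1108720621374/125835537659; -6009711247473/125835537659 -1108720621374/125835537659 14715009401655/251671075318]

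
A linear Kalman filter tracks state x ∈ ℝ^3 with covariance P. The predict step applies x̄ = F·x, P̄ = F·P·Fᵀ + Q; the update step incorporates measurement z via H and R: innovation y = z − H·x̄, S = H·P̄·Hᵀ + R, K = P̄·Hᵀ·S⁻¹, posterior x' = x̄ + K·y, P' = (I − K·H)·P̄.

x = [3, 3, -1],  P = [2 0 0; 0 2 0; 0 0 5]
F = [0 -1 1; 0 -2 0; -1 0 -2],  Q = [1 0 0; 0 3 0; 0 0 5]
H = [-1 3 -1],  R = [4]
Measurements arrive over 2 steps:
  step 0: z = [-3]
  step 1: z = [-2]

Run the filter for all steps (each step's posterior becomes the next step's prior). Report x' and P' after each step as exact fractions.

step 0: x̄ = F·x = [-4, -6, -1]
step 0: P̄ = F·P·Fᵀ + Q = [8 4 -10; 4 11 0; -10 0 27]
step 0: y = z − H·x̄ = [10]
step 0: S = H·P̄·Hᵀ + R = [94]
step 0: K = P̄·Hᵀ·S⁻¹ = [7/47; 29/94; -17/94]
step 0: x' = x̄ + K·y = [-118/47, -137/47, -132/47]
step 0: P' = (I − K·H)·P̄ = [278/47 -15/47 -351/47; -15/47 193/94 493/94; -351/47 493/94 2249/94]
step 1: x̄ = F·x = [5/47, 274/47, 382/47]
step 1: P̄ = F·P·Fᵀ + Q = [775/47 -300/47 -1420/47; -300/47 527/47 956/47; -1420/47 956/47 3607/47]
step 1: y = z − H·x̄ = [-529/47]
step 1: S = H·P̄·Hᵀ + R = [2537/47]
step 1: K = P̄·Hᵀ·S⁻¹ = [-255/2537; 925/2537; 681/2537]
step 1: x' = x̄ + K·y = [3140/2537, 4379/2537, 12955/2537]
step 1: P' = (I − K·H)·P̄ = [40450/2537 -11175/2537 -72955/2537; -11175/2537 10242/2537 38201/2537; -72955/2537 38201/2537 184834/2537]

step 0: x' = [-118/47, -137/47, -132/47], P' = [278/47 -15/47 -351/47; -15/47 193/94 493/94; -351/47 493/94 2249/94]
step 1: x' = [3140/2537, 4379/2537, 12955/2537], P' = [40450/2537 -11175/2537 -72955/2537; -11175/2537 10242/2537 38201/2537; -72955/2537 38201/2537 184834/2537]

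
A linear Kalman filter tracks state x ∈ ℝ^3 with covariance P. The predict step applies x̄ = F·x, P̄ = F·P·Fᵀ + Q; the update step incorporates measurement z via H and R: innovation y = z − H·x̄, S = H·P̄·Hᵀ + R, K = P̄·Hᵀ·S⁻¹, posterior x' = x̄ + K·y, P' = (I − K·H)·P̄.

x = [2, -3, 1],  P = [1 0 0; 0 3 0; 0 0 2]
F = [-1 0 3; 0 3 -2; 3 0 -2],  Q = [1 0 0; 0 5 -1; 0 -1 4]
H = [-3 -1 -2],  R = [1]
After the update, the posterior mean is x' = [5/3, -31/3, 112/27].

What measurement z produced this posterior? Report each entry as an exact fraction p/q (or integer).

z = [-3]

x̄ = F·x = [1, -11, 4]
P̄ = F·P·Fᵀ + Q = [20 -12 -15; -12 40 7; -15 7 21]
S = H·P̄·Hᵀ + R = [81]
K = P̄·Hᵀ·S⁻¹ = [-2/9; -2/9; -4/81]
x' − x̄ = [2/3, 2/3, 4/27] = K·y
y = (KᵀK)⁻¹·Kᵀ·(x' − x̄) = [-3]
z = y + H·x̄ = [-3] + [0] = [-3]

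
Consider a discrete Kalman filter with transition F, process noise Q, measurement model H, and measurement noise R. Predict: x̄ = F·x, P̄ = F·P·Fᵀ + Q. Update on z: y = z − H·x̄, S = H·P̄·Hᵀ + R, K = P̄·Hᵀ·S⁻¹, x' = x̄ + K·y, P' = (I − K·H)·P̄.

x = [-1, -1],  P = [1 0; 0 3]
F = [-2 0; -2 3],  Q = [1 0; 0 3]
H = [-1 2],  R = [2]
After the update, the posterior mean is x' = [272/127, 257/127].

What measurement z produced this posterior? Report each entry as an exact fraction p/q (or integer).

z = [2]

x̄ = F·x = [2, -1]
P̄ = F·P·Fᵀ + Q = [5 4; 4 34]
S = H·P̄·Hᵀ + R = [127]
K = P̄·Hᵀ·S⁻¹ = [3/127; 64/127]
x' − x̄ = [18/127, 384/127] = K·y
y = (KᵀK)⁻¹·Kᵀ·(x' − x̄) = [6]
z = y + H·x̄ = [6] + [-4] = [2]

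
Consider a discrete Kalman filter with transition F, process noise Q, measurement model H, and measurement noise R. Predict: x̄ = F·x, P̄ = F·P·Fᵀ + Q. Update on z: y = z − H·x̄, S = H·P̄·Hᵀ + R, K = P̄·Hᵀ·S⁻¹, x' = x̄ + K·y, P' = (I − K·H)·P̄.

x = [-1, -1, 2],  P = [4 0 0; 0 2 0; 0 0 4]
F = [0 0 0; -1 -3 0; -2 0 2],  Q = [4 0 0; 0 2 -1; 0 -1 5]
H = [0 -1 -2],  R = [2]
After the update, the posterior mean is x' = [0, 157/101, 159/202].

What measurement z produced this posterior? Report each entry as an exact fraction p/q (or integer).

z = [-3]

x̄ = F·x = [0, 4, 6]
P̄ = F·P·Fᵀ + Q = [4 0 0; 0 24 7; 0 7 37]
S = H·P̄·Hᵀ + R = [202]
K = P̄·Hᵀ·S⁻¹ = [0; -19/101; -81/202]
x' − x̄ = [0, -247/101, -1053/202] = K·y
y = (KᵀK)⁻¹·Kᵀ·(x' − x̄) = [13]
z = y + H·x̄ = [13] + [-16] = [-3]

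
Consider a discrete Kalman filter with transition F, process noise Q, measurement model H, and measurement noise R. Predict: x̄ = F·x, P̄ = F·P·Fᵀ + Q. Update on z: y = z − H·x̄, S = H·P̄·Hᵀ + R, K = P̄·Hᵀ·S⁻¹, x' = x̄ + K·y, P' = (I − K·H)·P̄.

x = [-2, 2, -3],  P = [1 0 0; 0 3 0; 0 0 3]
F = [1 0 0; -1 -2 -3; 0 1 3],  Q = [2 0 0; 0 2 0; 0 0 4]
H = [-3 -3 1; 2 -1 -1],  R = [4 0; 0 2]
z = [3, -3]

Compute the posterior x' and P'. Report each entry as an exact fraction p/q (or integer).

x' = [-36344/17323, 9949/17323, -29972/17323]
P' = [19510/17323 -6846/17323 37012/17323; -6846/17323 8527/17323 -11945/17323; 37012/17323 -11945/17323 90141/17323]

x̄ = F·x = [-2, 7, -7]
P̄ = F·P·Fᵀ + Q = [3 -1 0; -1 42 -33; 0 -33 34]
y = z − H·x̄ = [25, 1]
S = H·P̄·Hᵀ + R = [623 11; 11 28]
K = P̄·Hᵀ·S⁻¹ = [-245/17323 4427/17323; -4247/17323 -5137/17323; 3735/17323 -2086/17323]
x' = x̄ + K·y = [-36344/17323, 9949/17323, -29972/17323]
P' = (I − K·H)·P̄ = [19510/17323 -6846/17323 37012/17323; -6846/17323 8527/17323 -11945/17323; 37012/17323 -11945/17323 90141/17323]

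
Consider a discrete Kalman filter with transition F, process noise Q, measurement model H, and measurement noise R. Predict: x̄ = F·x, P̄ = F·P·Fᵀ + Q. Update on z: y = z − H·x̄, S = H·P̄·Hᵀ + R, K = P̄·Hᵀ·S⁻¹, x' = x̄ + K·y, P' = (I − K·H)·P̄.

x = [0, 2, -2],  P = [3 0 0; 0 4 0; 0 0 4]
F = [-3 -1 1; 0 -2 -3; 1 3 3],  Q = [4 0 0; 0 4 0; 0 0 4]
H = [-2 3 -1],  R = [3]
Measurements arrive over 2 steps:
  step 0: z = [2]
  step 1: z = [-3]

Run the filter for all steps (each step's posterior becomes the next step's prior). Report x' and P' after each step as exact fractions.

step 0: x̄ = F·x = [-4, 2, 0]
step 0: P̄ = F·P·Fᵀ + Q = [39 -4 -9; -4 56 -60; -9 -60 79]
step 0: y = z − H·x̄ = [-12]
step 0: S = H·P̄·Hᵀ + R = [1114]
step 0: K = P̄·Hᵀ·S⁻¹ = [-81/1114; 118/557; -241/1114]
step 0: x' = x̄ + K·y = [-1742/557, -302/557, 1446/557]
step 0: P' = (I − K·H)·P̄ = [36885/1114 7330/557 -29547/1114; 7330/557 3344/557 -4982/557; -29547/1114 -4982/557 29925/1114]
step 1: x̄ = F·x = [6974/557, -3734/557, 1690/557]
step 1: P̄ = F·P·Fᵀ + Q = [329102/557 -132163/557 24416/557; -132163/557 180965/1114 -50336/557; 24416/557 -50336/557 51092/557]
step 1: y = z − H·x̄ = [25169/557]
step 1: S = H·P̄·Hᵀ + R = [8338299/1114]
step 1: K = P̄·Hᵀ·S⁻¹ = [-719406/2779433; 1172219/8338299; -167288/2779433]
step 1: x' = x̄ + K·y = [2292704/2779433, -2929315/8338299, 873914/2779433]
step 1: P' = (I − K·H)·P̄ = [248473016/2779433 97508954/2779433 -202260952/2779433; 97508954/2779433 121043891/8338299 -75146236/2779433; -202260952/2779433 -75146236/2779433 179585060/2779433]

step 0: x' = [-1742/557, -302/557, 1446/557], P' = [36885/1114 7330/557 -29547/1114; 7330/557 3344/557 -4982/557; -29547/1114 -4982/557 29925/1114]
step 1: x' = [2292704/2779433, -2929315/8338299, 873914/2779433], P' = [248473016/2779433 97508954/2779433 -202260952/2779433; 97508954/2779433 121043891/8338299 -75146236/2779433; -202260952/2779433 -75146236/2779433 179585060/2779433]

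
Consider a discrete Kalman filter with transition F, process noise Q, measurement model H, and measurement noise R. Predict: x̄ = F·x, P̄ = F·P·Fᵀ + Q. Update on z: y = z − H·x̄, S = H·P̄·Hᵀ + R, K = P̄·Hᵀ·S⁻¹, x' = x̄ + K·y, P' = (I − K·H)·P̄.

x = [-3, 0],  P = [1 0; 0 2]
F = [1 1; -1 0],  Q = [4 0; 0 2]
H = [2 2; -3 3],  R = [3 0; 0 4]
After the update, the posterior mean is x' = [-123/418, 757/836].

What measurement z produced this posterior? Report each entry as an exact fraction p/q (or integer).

x̄ = F·x = [-3, 3]
P̄ = F·P·Fᵀ + Q = [7 -1; -1 3]
S = H·P̄·Hᵀ + R = [35 -24; -24 112]
K = P̄·Hᵀ·S⁻¹ = [48/209 -69/418; 46/209 129/836]
x' − x̄ = [1131/418, -1751/836] = K·y
y = (KᵀK)⁻¹·Kᵀ·(x' − x̄) = [1, -15]
z = y + H·x̄ = [1, -15] + [0, 18] = [1, 3]

z = [1, 3]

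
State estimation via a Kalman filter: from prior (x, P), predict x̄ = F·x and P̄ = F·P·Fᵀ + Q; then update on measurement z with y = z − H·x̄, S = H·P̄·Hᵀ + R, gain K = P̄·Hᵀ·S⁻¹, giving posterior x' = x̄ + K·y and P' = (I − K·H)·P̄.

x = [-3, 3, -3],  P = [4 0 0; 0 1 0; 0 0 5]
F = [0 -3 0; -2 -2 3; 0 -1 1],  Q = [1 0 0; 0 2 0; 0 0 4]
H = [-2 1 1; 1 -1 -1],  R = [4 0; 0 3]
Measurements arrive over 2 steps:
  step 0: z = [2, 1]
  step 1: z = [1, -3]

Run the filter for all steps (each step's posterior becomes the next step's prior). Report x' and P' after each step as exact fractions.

step 0: x' = [-9995/1798, -3366/899, -3579/899], P' = [7323/1798 3651/899 1548/899; 3651/899 7547/899 -1205/899; 1548/899 -1205/899 3761/899]
step 1: x' = [1618603/552206, 1323542/276103, 290148/276103], P' = [21226349/3313236 5738579/828309 1240117/552206; 5738579/828309 8632862/828309 147492/276103; 1240117/552206 147492/276103 909305/276103]

step 0: x̄ = F·x = [-9, -9, -6]
step 0: P̄ = F·P·Fᵀ + Q = [10 6 3; 6 67 17; 3 17 10]
step 0: y = z − H·x̄ = [-1, -5]
step 0: S = H·P̄·Hᵀ + R = [119 -104; -104 106]
step 0: K = P̄·Hᵀ·S⁻¹ = [-531/899 -1025/1798; -240/899 -897/899; -135/899 -336/899]
step 0: x' = x̄ + K·y = [-9995/1798, -3366/899, -3579/899]
step 0: P' = (I − K·H)·P̄ = [7323/1798 3651/899 1548/899; 3651/899 7547/899 -1205/899; 1548/899 -1205/899 3761/899]
step 1: x̄ = F·x = [10098/899, 5990/899, -213/899]
step 1: P̄ = F·P·Fᵀ + Q = [68822/899 78033/899 26256/899; 78033/899 105573/899 36608/899; 26256/899 36608/899 17314/899]
step 1: y = z − H·x̄ = [15318/899, -242/31]
step 1: S = H·P̄·Hᵀ + R = [57831/899 -720/31; -720/31 2036/31]
step 1: K = P̄·Hᵀ·S⁻¹ = [-753605/828309 -1018741/1104412; -600455/828309 -370751/276103; -45830/276103 -291159/552206]
step 1: x' = x̄ + K·y = [1618603/552206, 1323542/276103, 290148/276103]
step 1: P' = (I − K·H)·P̄ = [21226349/3313236 5738579/828309 1240117/552206; 5738579/828309 8632862/828309 147492/276103; 1240117/552206 147492/276103 909305/276103]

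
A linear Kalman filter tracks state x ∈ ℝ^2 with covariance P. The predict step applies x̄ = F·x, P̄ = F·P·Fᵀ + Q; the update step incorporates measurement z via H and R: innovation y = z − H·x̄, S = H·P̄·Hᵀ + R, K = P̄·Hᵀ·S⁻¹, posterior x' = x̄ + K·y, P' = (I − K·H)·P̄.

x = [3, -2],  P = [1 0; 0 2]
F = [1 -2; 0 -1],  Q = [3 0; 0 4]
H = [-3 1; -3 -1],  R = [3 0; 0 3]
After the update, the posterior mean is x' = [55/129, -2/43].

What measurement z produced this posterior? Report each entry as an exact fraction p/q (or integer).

z = [-1, -1]

x̄ = F·x = [7, 2]
P̄ = F·P·Fᵀ + Q = [12 4; 4 6]
S = H·P̄·Hᵀ + R = [93 102; 102 141]
K = P̄·Hᵀ·S⁻¹ = [-48/301 -152/903; 110/301 -118/301]
x' − x̄ = [-848/129, -88/43] = K·y
y = (KᵀK)⁻¹·Kᵀ·(x' − x̄) = [18, 22]
z = y + H·x̄ = [18, 22] + [-19, -23] = [-1, -1]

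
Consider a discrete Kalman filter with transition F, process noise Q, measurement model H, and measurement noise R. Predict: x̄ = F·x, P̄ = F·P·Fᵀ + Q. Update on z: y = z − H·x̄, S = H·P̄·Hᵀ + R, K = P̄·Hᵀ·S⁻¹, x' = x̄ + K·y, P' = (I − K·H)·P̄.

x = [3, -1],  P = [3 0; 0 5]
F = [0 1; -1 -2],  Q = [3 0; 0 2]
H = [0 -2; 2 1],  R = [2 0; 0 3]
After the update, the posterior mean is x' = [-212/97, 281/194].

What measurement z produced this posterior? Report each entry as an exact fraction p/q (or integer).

z = [-3, -3]

x̄ = F·x = [-1, -1]
P̄ = F·P·Fᵀ + Q = [8 -10; -10 25]
S = H·P̄·Hᵀ + R = [102 -10; -10 20]
K = P̄·Hᵀ·S⁻¹ = [23/97 203/485; -95/194 1/194]
x' − x̄ = [-115/97, 475/194] = K·y
y = (KᵀK)⁻¹·Kᵀ·(x' − x̄) = [-5, 0]
z = y + H·x̄ = [-5, 0] + [2, -3] = [-3, -3]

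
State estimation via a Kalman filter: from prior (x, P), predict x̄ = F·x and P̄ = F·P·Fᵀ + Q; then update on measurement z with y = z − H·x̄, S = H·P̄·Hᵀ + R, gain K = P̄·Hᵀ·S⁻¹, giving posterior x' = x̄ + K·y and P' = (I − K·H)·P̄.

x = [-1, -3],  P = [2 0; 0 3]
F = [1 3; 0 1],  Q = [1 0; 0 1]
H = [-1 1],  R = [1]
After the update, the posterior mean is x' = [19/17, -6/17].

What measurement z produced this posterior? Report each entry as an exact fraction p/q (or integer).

z = [-2]

x̄ = F·x = [-10, -3]
P̄ = F·P·Fᵀ + Q = [30 9; 9 4]
S = H·P̄·Hᵀ + R = [17]
K = P̄·Hᵀ·S⁻¹ = [-21/17; -5/17]
x' − x̄ = [189/17, 45/17] = K·y
y = (KᵀK)⁻¹·Kᵀ·(x' − x̄) = [-9]
z = y + H·x̄ = [-9] + [7] = [-2]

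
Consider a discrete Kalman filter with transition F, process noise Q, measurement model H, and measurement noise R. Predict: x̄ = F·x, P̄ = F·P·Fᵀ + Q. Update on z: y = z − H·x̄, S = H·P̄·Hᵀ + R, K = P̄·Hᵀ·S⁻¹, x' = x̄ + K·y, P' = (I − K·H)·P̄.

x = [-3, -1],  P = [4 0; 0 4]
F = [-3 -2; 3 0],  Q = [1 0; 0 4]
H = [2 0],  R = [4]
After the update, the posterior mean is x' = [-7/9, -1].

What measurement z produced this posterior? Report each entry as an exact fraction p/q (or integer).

z = [-2]

x̄ = F·x = [11, -9]
P̄ = F·P·Fᵀ + Q = [53 -36; -36 40]
S = H·P̄·Hᵀ + R = [216]
K = P̄·Hᵀ·S⁻¹ = [53/108; -1/3]
x' − x̄ = [-106/9, 8] = K·y
y = (KᵀK)⁻¹·Kᵀ·(x' − x̄) = [-24]
z = y + H·x̄ = [-24] + [22] = [-2]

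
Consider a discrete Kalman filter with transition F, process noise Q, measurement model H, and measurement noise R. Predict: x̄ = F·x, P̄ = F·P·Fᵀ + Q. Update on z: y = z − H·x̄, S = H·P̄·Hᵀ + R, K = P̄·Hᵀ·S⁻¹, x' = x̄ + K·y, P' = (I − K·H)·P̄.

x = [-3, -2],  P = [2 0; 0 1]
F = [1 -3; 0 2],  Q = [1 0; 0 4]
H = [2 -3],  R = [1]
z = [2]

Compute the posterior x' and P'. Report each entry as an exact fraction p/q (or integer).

x̄ = F·x = [3, -4]
P̄ = F·P·Fᵀ + Q = [12 -6; -6 8]
y = z − H·x̄ = [-16]
S = H·P̄·Hᵀ + R = [193]
K = P̄·Hᵀ·S⁻¹ = [42/193; -36/193]
x' = x̄ + K·y = [-93/193, -196/193]
P' = (I − K·H)·P̄ = [552/193 354/193; 354/193 248/193]

x' = [-93/193, -196/193]
P' = [552/193 354/193; 354/193 248/193]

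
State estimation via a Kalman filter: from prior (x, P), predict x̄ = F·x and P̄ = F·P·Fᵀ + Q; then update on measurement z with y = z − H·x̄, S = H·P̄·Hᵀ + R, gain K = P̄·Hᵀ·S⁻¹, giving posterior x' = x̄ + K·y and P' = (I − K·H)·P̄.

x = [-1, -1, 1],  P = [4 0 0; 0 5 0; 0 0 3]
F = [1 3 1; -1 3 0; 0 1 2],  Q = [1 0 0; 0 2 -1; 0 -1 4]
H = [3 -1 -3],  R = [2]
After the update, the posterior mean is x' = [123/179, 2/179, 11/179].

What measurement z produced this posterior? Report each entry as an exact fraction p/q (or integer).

z = [2]

x̄ = F·x = [-3, -2, 1]
P̄ = F·P·Fᵀ + Q = [53 41 21; 41 51 14; 21 14 21]
S = H·P̄·Hᵀ + R = [179]
K = P̄·Hᵀ·S⁻¹ = [55/179; 30/179; -14/179]
x' − x̄ = [660/179, 360/179, -168/179] = K·y
y = (KᵀK)⁻¹·Kᵀ·(x' − x̄) = [12]
z = y + H·x̄ = [12] + [-10] = [2]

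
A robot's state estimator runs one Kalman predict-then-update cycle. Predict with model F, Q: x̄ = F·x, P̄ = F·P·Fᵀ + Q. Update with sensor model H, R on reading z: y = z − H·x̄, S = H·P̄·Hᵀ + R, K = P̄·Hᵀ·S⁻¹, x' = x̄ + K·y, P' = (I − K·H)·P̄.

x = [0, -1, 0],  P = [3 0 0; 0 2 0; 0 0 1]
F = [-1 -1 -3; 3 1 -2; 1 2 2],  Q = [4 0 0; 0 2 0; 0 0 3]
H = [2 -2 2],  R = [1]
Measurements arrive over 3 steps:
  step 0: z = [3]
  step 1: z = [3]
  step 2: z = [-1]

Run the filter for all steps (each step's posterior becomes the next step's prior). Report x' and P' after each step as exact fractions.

step 0: x' = [209/149, -335/149, -322/149], P' = [2282/149 495/149 -1777/149; 495/149 1371/149 845/149; -1777/149 845/149 2618/149]
step 1: x' = [118300/28157, -91962/28157, -168261/28157], P' = [16676661/140785 25097/28157 -16565164/140785; 25097/28157 335869/28157 302231/28157; -16565164/140785 302231/28157 18082761/140785]
step 2: x' = [8343908405/1075463821, -1293890350/1075463821, -10178076078/1075463821], P' = [163975418467/1075463821 -724188041/1075463821 -164836917680/1075463821; -724188041/1075463821 13320464138/1075463821 13710163362/1075463821; -164836917680/1075463821 13710163362/1075463821 178618734156/1075463821]

step 0: x̄ = F·x = [1, -1, -2]
step 0: P̄ = F·P·Fᵀ + Q = [18 -5 -13; -5 35 9; -13 9 18]
step 0: y = z − H·x̄ = [3]
step 0: S = H·P̄·Hᵀ + R = [149]
step 0: K = P̄·Hᵀ·S⁻¹ = [20/149; -62/149; -8/149]
step 0: x' = x̄ + K·y = [209/149, -335/149, -322/149]
step 0: P' = (I − K·H)·P̄ = [2282/149 495/149 -1777/149; 495/149 1371/149 845/149; -1777/149 845/149 2618/149]
step 1: x̄ = F·x = [1092/149, 936/149, -1105/149]
step 1: P̄ = F·P·Fᵀ + Q = [23209/149 17105/149 -20092/149; 17105/149 53593/149 -6217/149; -20092/149 -6217/149 20317/149]
step 1: y = z − H·x̄ = [2345/149]
step 1: S = H·P̄·Hᵀ + R = [140785/149]
step 1: K = P̄·Hᵀ·S⁻¹ = [-27976/140785; -17082/28157; 12884/140785]
step 1: x' = x̄ + K·y = [118300/28157, -91962/28157, -168261/28157]
step 1: P' = (I − K·H)·P̄ = [16676661/140785 25097/28157 -16565164/140785; 25097/28157 335869/28157 302231/28157; -16565164/140785 302231/28157 18082761/140785]
step 2: x̄ = F·x = [478445/28157, 599460/28157, -402146/28157]
step 2: P̄ = F·P·Fᵀ + Q = [91590911/140785 170730291/140785 -58171792/140785; 170730291/140785 417872166/140785 -87346942/140785; -58171792/140785 -87346942/140785 42477964/140785]
step 2: y = z − H·x̄ = [1018165/28157]
step 2: S = H·P̄·Hᵀ + R = [1075463821/140785]
step 2: K = P̄·Hᵀ·S⁻¹ = [-274622344/1075463821; -668977634/1075463821; 143306228/1075463821]
step 2: x' = x̄ + K·y = [8343908405/1075463821, -1293890350/1075463821, -10178076078/1075463821]
step 2: P' = (I − K·H)·P̄ = [163975418467/1075463821 -724188041/1075463821 -164836917680/1075463821; -724188041/1075463821 13320464138/1075463821 13710163362/1075463821; -164836917680/1075463821 13710163362/1075463821 178618734156/1075463821]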